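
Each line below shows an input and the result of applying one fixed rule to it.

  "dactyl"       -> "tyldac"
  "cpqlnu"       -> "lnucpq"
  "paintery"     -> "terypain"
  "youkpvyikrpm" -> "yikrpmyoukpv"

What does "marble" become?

Each output is the input with this applied: swap the front and back halves of the string.
So "marble" becomes "blemar".

blemar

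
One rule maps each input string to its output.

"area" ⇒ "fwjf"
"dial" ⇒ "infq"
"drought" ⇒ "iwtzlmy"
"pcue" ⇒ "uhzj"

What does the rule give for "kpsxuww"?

puxczbb

The pattern: shift every letter 5 places forward in the alphabet (wrapping around).
Applying that to "kpsxuww" gives "puxczbb".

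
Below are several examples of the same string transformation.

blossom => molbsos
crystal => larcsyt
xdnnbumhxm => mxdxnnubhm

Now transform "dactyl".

lyadtc

The rule is to move the last 2 characters to the front (rotate right by 2), then swap each adjacent pair of characters (1↔2, 3↔4, ...).
Starting from "dactyl": after the first operation, "yldact"; after the second, "lyadtc".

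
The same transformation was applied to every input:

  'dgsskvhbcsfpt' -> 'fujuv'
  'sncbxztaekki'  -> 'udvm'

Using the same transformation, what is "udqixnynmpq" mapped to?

wkar

In each case the input is transformed by: shift every letter 2 places forward in the alphabet (wrapping around), then keep one character in every 3, starting at position 1 (positions 1st, 4th, 7th, ...).
"udqixnynmpq" → "wfskzpapors" → "wkar".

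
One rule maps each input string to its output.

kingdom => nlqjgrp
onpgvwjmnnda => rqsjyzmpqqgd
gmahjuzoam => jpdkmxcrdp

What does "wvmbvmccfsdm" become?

Each output is the input with this applied: shift every letter 3 places forward in the alphabet (wrapping around).
For "wvmbvmccfsdm" the result is "zypeypffivgp".

zypeypffivgp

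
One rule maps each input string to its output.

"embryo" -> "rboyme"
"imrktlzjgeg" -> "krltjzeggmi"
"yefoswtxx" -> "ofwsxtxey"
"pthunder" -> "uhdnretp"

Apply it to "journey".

ruenyoj

What's happening: swap each adjacent pair of characters (1↔2, 3↔4, ...), then move the first 2 characters to the end (rotate left by 2).
Applying both steps to "journey": "ojrueny", then "ruenyoj".
(Check on "yefoswtxx": → "eyofwsxtx" → "ofwsxtxey" ✓)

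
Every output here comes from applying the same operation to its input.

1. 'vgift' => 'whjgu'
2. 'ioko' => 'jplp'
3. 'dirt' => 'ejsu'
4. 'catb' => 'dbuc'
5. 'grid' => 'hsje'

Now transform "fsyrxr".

Each output is the input with this applied: shift every letter 1 place forward in the alphabet (wrapping around).
On "fsyrxr" that produces "gtzsys".

gtzsys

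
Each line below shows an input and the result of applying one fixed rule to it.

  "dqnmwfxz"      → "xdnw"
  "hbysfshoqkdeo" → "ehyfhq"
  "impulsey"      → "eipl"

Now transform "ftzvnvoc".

Each output is the input with this applied: move the last 3 characters to the front (rotate right by 3), then keep every other character starting from the second (positions 2nd, 4th, 6th, ...).
Working it through for "ftzvnvoc": intermediate "vocftzvn", final "ofzn".

ofzn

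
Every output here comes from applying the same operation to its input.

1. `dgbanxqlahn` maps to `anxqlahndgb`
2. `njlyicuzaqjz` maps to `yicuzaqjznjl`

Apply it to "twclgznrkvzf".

lgznrkvzftwc

The rule is to move the first 3 characters to the end (rotate left by 3).
"twclgznrkvzf" → "lgznrkvzftwc".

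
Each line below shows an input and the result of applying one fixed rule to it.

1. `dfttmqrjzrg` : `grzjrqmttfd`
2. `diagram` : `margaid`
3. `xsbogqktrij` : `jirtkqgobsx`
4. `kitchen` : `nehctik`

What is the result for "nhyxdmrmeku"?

The transformation: reverse the string.
On "nhyxdmrmeku" that produces "ukemrmdxyhn".

ukemrmdxyhn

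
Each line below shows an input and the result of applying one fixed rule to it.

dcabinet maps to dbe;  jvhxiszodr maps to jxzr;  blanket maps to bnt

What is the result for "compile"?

cpe

The transformation: keep one character in every 3, starting at position 1 (positions 1st, 4th, 7th, ...).
So "compile" becomes "cpe".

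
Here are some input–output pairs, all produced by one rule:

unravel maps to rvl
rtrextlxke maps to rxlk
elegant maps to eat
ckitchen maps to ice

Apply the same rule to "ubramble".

What's happening: keep every other character starting from the first (positions 1st, 3rd, 5th, ...), then delete the first character.
Starting from "ubramble": after the first operation, "urml"; after the second, "rml".

rml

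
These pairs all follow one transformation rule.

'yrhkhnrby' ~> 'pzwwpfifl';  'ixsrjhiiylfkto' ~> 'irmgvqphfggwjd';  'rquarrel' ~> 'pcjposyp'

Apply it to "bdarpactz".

What's happening: move the last 3 characters to the front (rotate right by 3), then shift every letter 2 places backward in the alphabet (wrapping around).
For "bdarpactz" the result is "arxzbypny".
(Check on "ixsrjhiiylfkto": → "ktoixsrjhiiylf" → "irmgvqphfggwjd" ✓)

arxzbypny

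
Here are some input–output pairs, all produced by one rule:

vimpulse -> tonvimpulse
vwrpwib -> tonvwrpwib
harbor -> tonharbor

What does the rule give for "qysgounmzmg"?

tonqysgounmzmg

Looking at the pairs, the operation is to prepend "ton".
On "qysgounmzmg" that produces "tonqysgounmzmg".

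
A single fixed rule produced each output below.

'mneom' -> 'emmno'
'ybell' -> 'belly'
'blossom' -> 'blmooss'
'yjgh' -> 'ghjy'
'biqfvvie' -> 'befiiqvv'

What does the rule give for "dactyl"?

acdlty

The transformation: sort the characters into alphabetical order.
Applying that to "dactyl" gives "acdlty".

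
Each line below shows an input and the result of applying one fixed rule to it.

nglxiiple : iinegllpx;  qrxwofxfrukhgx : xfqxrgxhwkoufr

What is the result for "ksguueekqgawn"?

keknswgauguqe

In each case the input is transformed by: take characters alternately from the front and the back (1st, last, 2nd, 2nd-last, ...), then move the last 2 characters to the front (rotate right by 2).
Applying both steps to "ksguueekqgawn": "knswgauguqeke", then "keknswgauguqe".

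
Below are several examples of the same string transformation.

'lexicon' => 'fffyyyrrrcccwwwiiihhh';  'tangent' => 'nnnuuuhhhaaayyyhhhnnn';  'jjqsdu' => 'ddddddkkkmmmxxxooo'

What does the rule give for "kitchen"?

eeecccnnnwwwbbbyyyhhh

The pattern: shift every letter 6 places backward in the alphabet (wrapping around), then repeat every character 3 times.
"kitchen" → "ecnwbyh" → "eeecccnnnwwwbbbyyyhhh".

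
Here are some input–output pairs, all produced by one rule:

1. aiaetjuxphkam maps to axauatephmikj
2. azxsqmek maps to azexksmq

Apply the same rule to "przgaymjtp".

azgyjtmrpp

In each case the input is transformed by: sort the characters into alphabetical order, then take characters alternately from the front and the back (1st, last, 2nd, 2nd-last, ...).
Working it through for "przgaymjtp": intermediate "agjmpprtyz", final "azgyjtmrpp".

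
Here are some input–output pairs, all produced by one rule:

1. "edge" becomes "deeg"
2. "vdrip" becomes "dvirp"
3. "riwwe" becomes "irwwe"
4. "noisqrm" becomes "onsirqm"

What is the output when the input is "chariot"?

hcraoit

Rule — swap each adjacent pair of characters (1↔2, 3↔4, ...).
Doing the same to "chariot": "hcraoit".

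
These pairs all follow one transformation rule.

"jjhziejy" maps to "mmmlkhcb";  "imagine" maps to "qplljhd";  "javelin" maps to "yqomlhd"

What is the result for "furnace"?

Each output is the input with this applied: shift every letter 3 places forward in the alphabet (wrapping around), then sort the characters into reverse alphabetical order.
Starting from "furnace": after the first operation, "ixuqdfh"; after the second, "xuqihfd".
(Check on "jjhziejy": → "mmkclhmb" → "mmmlkhcb" ✓)

xuqihfd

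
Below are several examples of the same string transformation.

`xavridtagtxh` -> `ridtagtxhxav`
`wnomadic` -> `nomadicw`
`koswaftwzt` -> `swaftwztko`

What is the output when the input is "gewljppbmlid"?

The transformation: move the last 3 characters to the front (rotate right by 3), then swap the front and back halves of the string.
Starting from "gewljppbmlid": after the first operation, "lidgewljppbm"; after the second, "ljppbmlidgew".

ljppbmlidgew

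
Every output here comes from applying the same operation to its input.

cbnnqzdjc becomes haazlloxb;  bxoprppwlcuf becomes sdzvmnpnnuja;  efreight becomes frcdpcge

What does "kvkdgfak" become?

yiitibed

The transformation: shift every letter 2 places backward in the alphabet (wrapping around), then move the last 2 characters to the front (rotate right by 2).
Applying both steps to "kvkdgfak": "itibedyi", then "yiitibed".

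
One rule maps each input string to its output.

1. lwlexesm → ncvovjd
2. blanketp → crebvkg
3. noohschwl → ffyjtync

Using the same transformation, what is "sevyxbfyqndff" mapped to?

vmposwpheuww

The transformation: delete the first character, then shift every letter 9 places backward in the alphabet (wrapping around).
On "sevyxbfyqndff": the first step gives "evyxbfyqndff", and the second then gives "vmposwpheuww".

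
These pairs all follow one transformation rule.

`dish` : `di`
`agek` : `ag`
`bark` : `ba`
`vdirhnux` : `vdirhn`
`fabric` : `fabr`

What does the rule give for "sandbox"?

sandb

Each output is the input with this applied: delete the last 2 characters.
So "sandbox" becomes "sandb".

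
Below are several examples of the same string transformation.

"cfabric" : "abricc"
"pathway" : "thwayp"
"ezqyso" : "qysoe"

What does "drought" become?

The pattern: move the first character to the end, then delete the first character.
On "drought" that produces "oughtd".

oughtd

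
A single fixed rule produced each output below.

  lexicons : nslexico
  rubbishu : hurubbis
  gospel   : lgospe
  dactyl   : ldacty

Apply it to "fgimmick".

ckfgimmi

Rule — move the first 2 characters to the end (rotate left by 2), then swap the front and back halves of the string.
Starting from "fgimmick": after the first operation, "immickfg"; after the second, "ckfgimmi".
(Check on "lexicons": → "xiconsle" → "nslexico" ✓)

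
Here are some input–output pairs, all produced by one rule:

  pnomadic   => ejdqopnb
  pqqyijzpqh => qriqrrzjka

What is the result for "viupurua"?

The rule is to move the last 3 characters to the front (rotate right by 3), then shift every letter 1 place forward in the alphabet (wrapping around).
"viupurua" → "ruaviupu" → "svbwjvqv".

svbwjvqv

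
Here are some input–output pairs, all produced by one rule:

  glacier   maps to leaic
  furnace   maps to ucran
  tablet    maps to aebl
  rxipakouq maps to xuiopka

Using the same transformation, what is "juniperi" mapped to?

Rule — take characters alternately from the front and the back (1st, last, 2nd, 2nd-last, ...), then delete the first 2 characters.
Applying that to "juniperi" gives "urneip".

urneip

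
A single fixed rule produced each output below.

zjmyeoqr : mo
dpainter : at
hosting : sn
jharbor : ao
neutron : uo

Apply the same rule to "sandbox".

no

Rule — keep one character in every 3, starting at position 3 (positions 3rd, 6th, 9th, ...).
For "sandbox" the result is "no".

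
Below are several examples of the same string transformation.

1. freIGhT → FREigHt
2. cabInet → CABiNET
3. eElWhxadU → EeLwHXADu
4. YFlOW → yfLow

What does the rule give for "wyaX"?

WYAx

The rule is to flip the case of every letter.
For "wyaX" the result is "WYAx".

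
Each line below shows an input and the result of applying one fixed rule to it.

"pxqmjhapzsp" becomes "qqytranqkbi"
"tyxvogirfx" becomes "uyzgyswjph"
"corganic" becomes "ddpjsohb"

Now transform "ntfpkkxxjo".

Each output is the input with this applied: take characters alternately from the front and the back (1st, last, 2nd, 2nd-last, ...), then shift every letter 1 place forward in the alphabet (wrapping around).
Applying both steps to "ntfpkkxxjo": "notjfxpxkk", then "opukgyqyll".
(Check on "tyxvogirfx": → "txyfxrviog" → "uyzgyswjph" ✓)

opukgyqyll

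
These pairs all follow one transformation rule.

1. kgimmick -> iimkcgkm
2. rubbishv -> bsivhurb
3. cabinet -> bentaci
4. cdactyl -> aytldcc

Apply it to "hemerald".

Looking at the pairs, the operation is to swap each adjacent pair of characters (1↔2, 3↔4, ...), then move the first 3 characters to the end (rotate left by 3).
For "hemerald", step one produces "ehemardl"; step two turns that into "mardlehe".

mardlehe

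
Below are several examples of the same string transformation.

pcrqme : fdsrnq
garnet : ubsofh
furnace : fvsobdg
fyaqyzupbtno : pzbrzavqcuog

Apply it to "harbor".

sbscpi

The rule is to shift every letter 1 place forward in the alphabet (wrapping around), then swap the first and last characters.
"harbor" → "ibscps" → "sbscpi".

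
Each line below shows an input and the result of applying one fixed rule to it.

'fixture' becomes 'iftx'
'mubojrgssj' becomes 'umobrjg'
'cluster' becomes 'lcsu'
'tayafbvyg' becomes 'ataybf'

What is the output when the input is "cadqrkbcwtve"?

acqdkrcbw

The pattern: delete the last 3 characters, then swap each adjacent pair of characters (1↔2, 3↔4, ...).
Applying that to "cadqrkbcwtve" gives "acqdkrcbw".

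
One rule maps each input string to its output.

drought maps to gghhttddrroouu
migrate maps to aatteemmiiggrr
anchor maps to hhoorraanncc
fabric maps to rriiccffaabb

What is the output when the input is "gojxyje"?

yyjjeeggoojjxx

The rule is to move the last 3 characters to the front (rotate right by 3), then double every character.
Starting from "gojxyje": after the first operation, "yjegojx"; after the second, "yyjjeeggoojjxx".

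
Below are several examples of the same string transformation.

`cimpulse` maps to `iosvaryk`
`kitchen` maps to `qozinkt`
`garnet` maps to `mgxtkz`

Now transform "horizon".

nuxofut

Each output is the input with this applied: shift every letter 6 places forward in the alphabet (wrapping around).
For "horizon" the result is "nuxofut".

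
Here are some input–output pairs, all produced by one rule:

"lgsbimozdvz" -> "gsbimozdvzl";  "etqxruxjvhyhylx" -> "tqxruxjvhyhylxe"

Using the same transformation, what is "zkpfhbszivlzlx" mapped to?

kpfhbszivlzlxz

In each case the input is transformed by: move the first character to the end.
Doing the same to "zkpfhbszivlzlx": "kpfhbszivlzlxz".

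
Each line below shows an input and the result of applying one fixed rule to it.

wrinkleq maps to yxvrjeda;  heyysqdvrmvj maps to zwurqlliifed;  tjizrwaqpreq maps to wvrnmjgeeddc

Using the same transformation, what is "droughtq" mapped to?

The pattern: shift every letter 13 places forward in the alphabet (wrapping around) — i.e. ROT13, then sort the characters into reverse alphabetical order.
Working it through for "droughtq": intermediate "qebhtugd", final "utqhgedb".

utqhgedb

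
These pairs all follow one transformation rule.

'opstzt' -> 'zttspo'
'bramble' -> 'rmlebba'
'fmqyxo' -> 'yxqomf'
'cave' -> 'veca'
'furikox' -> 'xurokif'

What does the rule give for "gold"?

What's happening: sort the characters into reverse alphabetical order.
On "gold" that produces "olgd".

olgd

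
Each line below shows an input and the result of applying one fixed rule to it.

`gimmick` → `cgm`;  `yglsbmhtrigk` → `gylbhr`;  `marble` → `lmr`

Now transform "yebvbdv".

Rule — move the last 3 characters to the front (rotate right by 3), then keep every other character starting from the second (positions 2nd, 4th, 6th, ...).
Applying both steps to "yebvbdv": "bdvyebv", then "dyb".

dyb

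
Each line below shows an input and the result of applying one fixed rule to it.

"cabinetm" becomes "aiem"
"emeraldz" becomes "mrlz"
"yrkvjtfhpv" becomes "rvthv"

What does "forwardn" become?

owrn

The rule is to keep every other character starting from the second (positions 2nd, 4th, 6th, ...).
Applying that to "forwardn" gives "owrn".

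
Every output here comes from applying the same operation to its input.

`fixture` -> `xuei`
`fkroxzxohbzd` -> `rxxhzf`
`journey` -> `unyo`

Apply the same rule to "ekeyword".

ewre

Each output is the input with this applied: move the first 2 characters to the end (rotate left by 2), then keep every other character starting from the first (positions 1st, 3rd, 5th, ...).
Applying that to "ekeyword" gives "ewre".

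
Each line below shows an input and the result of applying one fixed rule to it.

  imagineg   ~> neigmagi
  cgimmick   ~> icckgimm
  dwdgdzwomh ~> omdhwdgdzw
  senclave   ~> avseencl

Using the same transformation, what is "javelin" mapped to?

lijnave

The pattern: swap the first and last characters, then move the last 3 characters to the front (rotate right by 3).
For "javelin", step one produces "navelij"; step two turns that into "lijnave".
(Check on "cgimmick": → "kgimmicc" → "icckgimm" ✓)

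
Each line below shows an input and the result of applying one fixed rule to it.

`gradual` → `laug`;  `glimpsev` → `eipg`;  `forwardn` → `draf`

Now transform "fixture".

exuf

The pattern: keep every other character starting from the first (positions 1st, 3rd, 5th, ...), then swap the first and last characters.
Working it through for "fixture": intermediate "fxue", final "exuf".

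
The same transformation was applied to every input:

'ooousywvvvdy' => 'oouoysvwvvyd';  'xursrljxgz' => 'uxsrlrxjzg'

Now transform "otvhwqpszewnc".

tohvqwspeznwc

The pattern: swap each adjacent pair of characters (1↔2, 3↔4, ...).
Doing the same to "otvhwqpszewnc": "tohvqwspeznwc".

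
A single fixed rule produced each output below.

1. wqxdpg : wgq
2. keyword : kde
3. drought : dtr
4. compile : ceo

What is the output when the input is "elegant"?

The pattern: take characters alternately from the front and the back (1st, last, 2nd, 2nd-last, ...), then keep only the first 3 characters.
Working it through for "elegant": intermediate "etlneag", final "etl".
(Check on "keyword": → "kderyow" → "kde" ✓)

etl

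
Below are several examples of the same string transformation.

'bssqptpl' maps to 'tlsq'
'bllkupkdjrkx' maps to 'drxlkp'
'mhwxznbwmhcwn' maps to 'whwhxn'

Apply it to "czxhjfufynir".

fnrzhf

The transformation: keep every other character starting from the second (positions 2nd, 4th, 6th, ...), then swap the front and back halves of the string.
On "czxhjfufynir": the first step gives "zhffnr", and the second then gives "fnrzhf".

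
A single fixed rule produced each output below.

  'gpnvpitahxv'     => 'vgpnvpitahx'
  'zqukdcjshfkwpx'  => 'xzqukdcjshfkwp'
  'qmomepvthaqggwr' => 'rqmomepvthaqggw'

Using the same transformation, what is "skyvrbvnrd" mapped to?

dskyvrbvnr

What's happening: move the last character to the front.
On "skyvrbvnrd" that produces "dskyvrbvnr".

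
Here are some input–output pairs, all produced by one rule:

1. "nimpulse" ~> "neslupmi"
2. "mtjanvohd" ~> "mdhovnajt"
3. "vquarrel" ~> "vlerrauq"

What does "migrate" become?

metargi

The transformation: move the first character to the end, then reverse the string.
Starting from "migrate": after the first operation, "igratem"; after the second, "metargi".
(Check on "mtjanvohd": → "tjanvohdm" → "mdhovnajt" ✓)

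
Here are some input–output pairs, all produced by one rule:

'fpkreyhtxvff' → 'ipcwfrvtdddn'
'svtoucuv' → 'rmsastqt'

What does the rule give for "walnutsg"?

jlsrqeuy

The rule is to move the first 2 characters to the end (rotate left by 2), then shift every letter 2 places backward in the alphabet (wrapping around).
"walnutsg" → "jlsrqeuy".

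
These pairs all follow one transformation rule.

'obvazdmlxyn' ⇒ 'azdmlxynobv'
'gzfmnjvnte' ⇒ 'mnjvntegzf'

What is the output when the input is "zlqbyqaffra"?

The pattern: move the first 3 characters to the end (rotate left by 3).
"zlqbyqaffra" → "byqaffrazlq".

byqaffrazlq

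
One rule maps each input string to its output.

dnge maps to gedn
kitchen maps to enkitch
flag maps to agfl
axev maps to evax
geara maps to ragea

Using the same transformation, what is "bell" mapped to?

llbe

The transformation: move the last 2 characters to the front (rotate right by 2).
On "bell" that produces "llbe".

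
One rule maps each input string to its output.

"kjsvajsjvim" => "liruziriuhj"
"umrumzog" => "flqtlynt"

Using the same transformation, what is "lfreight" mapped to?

The transformation: shift every letter 1 place backward in the alphabet (wrapping around), then swap the first and last characters.
On "lfreight": the first step gives "keqdhfgs", and the second then gives "seqdhfgk".

seqdhfgk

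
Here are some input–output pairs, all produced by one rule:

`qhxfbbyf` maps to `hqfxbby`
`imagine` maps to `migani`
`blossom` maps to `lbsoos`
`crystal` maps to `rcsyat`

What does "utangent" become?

tunaegn

What's happening: delete the last character, then swap each adjacent pair of characters (1↔2, 3↔4, ...).
Working it through for "utangent": intermediate "utangen", final "tunaegn".
(Check on "imagine": → "imagin" → "migani" ✓)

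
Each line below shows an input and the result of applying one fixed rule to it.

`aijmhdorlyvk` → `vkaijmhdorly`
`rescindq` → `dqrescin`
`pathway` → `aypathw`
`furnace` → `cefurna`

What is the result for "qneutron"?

The transformation: move the last 2 characters to the front (rotate right by 2).
Doing the same to "qneutron": "onqneutr".

onqneutr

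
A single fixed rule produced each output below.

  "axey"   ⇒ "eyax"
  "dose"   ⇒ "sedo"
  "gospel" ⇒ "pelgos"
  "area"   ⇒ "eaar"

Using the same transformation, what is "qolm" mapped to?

Each output is the input with this applied: swap the front and back halves of the string.
"qolm" → "lmqo".

lmqo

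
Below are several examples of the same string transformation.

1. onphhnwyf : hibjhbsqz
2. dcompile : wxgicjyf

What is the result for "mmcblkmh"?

ggvwefbg

Each output is the input with this applied: swap each adjacent pair of characters (1↔2, 3↔4, ...), then shift every letter 6 places backward in the alphabet (wrapping around).
Working it through for "mmcblkmh": intermediate "mmbcklhm", final "ggvwefbg".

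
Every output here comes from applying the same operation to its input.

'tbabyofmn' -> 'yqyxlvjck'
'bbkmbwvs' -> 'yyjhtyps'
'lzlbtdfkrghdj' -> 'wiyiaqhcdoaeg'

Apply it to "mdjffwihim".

ajcgtcefjf

The rule is to shift every letter 3 places backward in the alphabet (wrapping around), then swap each adjacent pair of characters (1↔2, 3↔4, ...).
On "mdjffwihim": the first step gives "jagcctfefj", and the second then gives "ajcgtcefjf".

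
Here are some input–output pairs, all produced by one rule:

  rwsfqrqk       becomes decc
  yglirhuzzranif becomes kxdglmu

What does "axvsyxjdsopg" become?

Each output is the input with this applied: keep every other character starting from the first (positions 1st, 3rd, 5th, ...), then shift every letter 12 places forward in the alphabet (wrapping around).
On "axvsyxjdsopg": the first step gives "avyjsp", and the second then gives "mhkveb".

mhkveb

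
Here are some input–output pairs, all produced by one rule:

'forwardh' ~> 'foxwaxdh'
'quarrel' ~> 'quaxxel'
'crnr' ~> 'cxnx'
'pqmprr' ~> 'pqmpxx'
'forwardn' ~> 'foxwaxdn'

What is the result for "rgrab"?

The pattern: replace every "r" with "x".
On "rgrab" that produces "xgxab".

xgxab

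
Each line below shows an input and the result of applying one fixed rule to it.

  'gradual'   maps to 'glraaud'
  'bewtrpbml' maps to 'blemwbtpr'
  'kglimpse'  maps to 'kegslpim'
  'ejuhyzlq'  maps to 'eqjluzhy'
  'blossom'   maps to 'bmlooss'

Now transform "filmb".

What's happening: take characters alternately from the front and the back (1st, last, 2nd, 2nd-last, ...).
"filmb" → "fbiml".

fbiml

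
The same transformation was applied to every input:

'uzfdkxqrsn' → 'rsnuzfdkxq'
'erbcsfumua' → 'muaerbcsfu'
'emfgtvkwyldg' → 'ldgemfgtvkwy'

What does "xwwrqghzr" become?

In each case the input is transformed by: move the last 3 characters to the front (rotate right by 3).
"xwwrqghzr" → "hzrxwwrqg".

hzrxwwrqg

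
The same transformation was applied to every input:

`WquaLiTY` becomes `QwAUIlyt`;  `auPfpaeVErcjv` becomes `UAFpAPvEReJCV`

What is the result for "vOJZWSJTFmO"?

oVzjswtjMfo

In each case the input is transformed by: flip the case of every letter, then swap each adjacent pair of characters (1↔2, 3↔4, ...).
"vOJZWSJTFmO" → "VojzwsjtfMo" → "oVzjswtjMfo".
(Check on "auPfpaeVErcjv": → "AUpFPAEveRCJV" → "UAFpAPvEReJCV" ✓)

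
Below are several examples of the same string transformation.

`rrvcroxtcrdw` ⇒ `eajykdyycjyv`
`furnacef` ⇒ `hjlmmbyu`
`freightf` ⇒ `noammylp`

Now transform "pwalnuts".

Each output is the input with this applied: shift every letter 7 places forward in the alphabet (wrapping around), then swap the front and back halves of the string.
Starting from "pwalnuts": after the first operation, "wdhsubaz"; after the second, "ubazwdhs".

ubazwdhs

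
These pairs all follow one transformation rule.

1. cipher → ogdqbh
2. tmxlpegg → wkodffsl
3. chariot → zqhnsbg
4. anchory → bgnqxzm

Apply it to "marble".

qakdlz

The rule is to shift every letter 1 place backward in the alphabet (wrapping around), then move the first 2 characters to the end (rotate left by 2).
On "marble": the first step gives "lzqakd", and the second then gives "qakdlz".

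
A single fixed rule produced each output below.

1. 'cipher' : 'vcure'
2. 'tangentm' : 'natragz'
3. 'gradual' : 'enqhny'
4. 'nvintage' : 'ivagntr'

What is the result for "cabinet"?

novarg

In each case the input is transformed by: delete the first character, then shift every letter 13 places forward in the alphabet (wrapping around) — i.e. ROT13.
"cabinet" → "abinet" → "novarg".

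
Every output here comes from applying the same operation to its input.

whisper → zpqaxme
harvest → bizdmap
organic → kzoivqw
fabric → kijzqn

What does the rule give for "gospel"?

twaxmo

What's happening: shift every letter 8 places forward in the alphabet (wrapping around), then swap the first and last characters.
"gospel" → "owaxmt" → "twaxmo".
(Check on "harvest": → "pizdmab" → "bizdmap" ✓)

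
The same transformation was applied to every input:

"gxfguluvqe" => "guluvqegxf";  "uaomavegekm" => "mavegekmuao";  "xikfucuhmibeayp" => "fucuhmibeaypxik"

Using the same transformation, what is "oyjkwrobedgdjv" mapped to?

kwrobedgdjvoyj

The rule is to move the first 3 characters to the end (rotate left by 3).
On "oyjkwrobedgdjv" that produces "kwrobedgdjvoyj".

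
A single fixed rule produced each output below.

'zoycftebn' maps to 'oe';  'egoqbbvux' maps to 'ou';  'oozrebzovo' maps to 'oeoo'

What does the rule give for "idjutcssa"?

ua

Looking at the pairs, the operation is to delete the first character, then keep only the vowels.
Applying that to "idjutcssa" gives "ua".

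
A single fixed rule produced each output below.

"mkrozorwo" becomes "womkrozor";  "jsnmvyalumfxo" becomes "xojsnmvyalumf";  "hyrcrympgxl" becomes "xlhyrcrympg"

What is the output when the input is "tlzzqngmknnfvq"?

vqtlzzqngmknnf

Each output is the input with this applied: move the last 2 characters to the front (rotate right by 2).
On "tlzzqngmknnfvq" that produces "vqtlzzqngmknnf".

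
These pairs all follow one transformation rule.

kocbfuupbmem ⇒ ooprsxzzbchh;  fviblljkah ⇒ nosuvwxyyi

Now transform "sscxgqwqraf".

What's happening: sort the characters into alphabetical order, then shift every letter 13 places forward in the alphabet (wrapping around) — i.e. ROT13.
For "sscxgqwqraf" the result is "npstddeffjk".
(Check on "fviblljkah": → "abfhijkllv" → "nosuvwxyyi" ✓)

npstddeffjk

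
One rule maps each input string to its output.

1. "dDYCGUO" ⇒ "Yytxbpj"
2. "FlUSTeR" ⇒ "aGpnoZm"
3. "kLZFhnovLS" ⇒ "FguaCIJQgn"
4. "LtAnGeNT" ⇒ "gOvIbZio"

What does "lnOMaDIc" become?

GIjhVydX

Each output is the input with this applied: flip the case of every letter, then shift every letter 5 places backward in the alphabet (wrapping around).
On "lnOMaDIc" that produces "GIjhVydX".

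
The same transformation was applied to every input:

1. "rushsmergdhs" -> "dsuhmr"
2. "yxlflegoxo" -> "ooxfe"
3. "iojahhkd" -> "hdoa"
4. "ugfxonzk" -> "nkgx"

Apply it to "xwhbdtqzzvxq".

The pattern: keep every other character starting from the second (positions 2nd, 4th, 6th, ...), then move the last 2 characters to the front (rotate right by 2).
For "xwhbdtqzzvxq", step one produces "wbtzvq"; step two turns that into "vqwbtz".
(Check on "iojahhkd": → "oahd" → "hdoa" ✓)

vqwbtz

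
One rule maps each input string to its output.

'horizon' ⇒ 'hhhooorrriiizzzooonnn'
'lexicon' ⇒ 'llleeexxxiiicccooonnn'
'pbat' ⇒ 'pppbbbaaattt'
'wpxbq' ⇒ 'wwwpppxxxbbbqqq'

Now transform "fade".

fffaaadddeee

The transformation: repeat every character 3 times.
"fade" → "fffaaadddeee".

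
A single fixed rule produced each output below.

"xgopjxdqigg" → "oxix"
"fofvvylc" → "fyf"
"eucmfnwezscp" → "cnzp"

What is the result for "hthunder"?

The transformation: move the first 2 characters to the end (rotate left by 2), then keep one character in every 3, starting at position 1 (positions 1st, 4th, 7th, ...).
On "hthunder": the first step gives "hunderht", and the second then gives "hdh".

hdh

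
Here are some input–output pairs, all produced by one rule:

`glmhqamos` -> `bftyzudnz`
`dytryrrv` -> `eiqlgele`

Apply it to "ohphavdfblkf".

The transformation: move the last 2 characters to the front (rotate right by 2), then shift every letter 13 places forward in the alphabet (wrapping around) — i.e. ROT13.
"ohphavdfblkf" → "kfohphavdfbl" → "xsbucuniqsoy".
(Check on "glmhqamos": → "osglmhqam" → "bftyzudnz" ✓)

xsbucuniqsoy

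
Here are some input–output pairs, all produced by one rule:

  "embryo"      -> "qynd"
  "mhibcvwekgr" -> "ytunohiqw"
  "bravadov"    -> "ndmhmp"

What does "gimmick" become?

The transformation: shift every letter 12 places forward in the alphabet (wrapping around), then delete the last 2 characters.
For "gimmick", step one produces "suyyuow"; step two turns that into "suyyu".

suyyu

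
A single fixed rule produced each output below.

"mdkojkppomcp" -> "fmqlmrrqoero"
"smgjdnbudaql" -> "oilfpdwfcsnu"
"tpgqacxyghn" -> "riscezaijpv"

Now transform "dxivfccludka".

Each output is the input with this applied: shift every letter 2 places forward in the alphabet (wrapping around), then move the first character to the end.
Working it through for "dxivfccludka": intermediate "fzkxheenwfmc", final "zkxheenwfmcf".

zkxheenwfmcf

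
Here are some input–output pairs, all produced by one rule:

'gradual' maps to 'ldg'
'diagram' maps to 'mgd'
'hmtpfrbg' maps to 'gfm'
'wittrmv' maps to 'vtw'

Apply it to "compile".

epc

In each case the input is transformed by: reverse the string, then keep one character in every 3, starting at position 1 (positions 1st, 4th, 7th, ...).
Applying both steps to "compile": "elipmoc", then "epc".
(Check on "wittrmv": → "vmrttiw" → "vtw" ✓)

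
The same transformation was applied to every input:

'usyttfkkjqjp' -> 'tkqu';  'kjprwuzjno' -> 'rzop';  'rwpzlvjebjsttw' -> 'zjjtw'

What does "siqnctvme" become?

nvs

Looking at the pairs, the operation is to move the first 3 characters to the end (rotate left by 3), then keep one character in every 3, starting at position 1 (positions 1st, 4th, 7th, ...).
For "siqnctvme", step one produces "nctvmesiq"; step two turns that into "nvs".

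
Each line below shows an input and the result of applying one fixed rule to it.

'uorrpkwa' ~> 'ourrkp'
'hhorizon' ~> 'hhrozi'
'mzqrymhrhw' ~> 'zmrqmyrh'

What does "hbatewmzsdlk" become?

Rule — delete the last 2 characters, then swap each adjacent pair of characters (1↔2, 3↔4, ...).
For "hbatewmzsdlk", step one produces "hbatewmzsd"; step two turns that into "bhtawezmds".

bhtawezmds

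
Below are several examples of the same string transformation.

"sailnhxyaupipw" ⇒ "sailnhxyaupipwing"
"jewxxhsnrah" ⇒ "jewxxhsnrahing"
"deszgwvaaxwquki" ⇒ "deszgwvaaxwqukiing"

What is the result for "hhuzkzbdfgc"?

The rule is to append "ing".
Applying that to "hhuzkzbdfgc" gives "hhuzkzbdfgcing".

hhuzkzbdfgcing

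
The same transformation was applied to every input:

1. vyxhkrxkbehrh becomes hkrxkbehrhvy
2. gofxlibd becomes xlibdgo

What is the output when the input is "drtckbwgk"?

ckbwgkdr

Each output is the input with this applied: move the first 2 characters to the end (rotate left by 2), then delete the first character.
Applying both steps to "drtckbwgk": "tckbwgkdr", then "ckbwgkdr".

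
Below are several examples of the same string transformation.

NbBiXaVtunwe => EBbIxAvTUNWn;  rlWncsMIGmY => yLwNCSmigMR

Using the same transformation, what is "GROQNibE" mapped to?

eroqnIBg

The transformation: swap the first and last characters, then flip the case of every letter.
On "GROQNibE": the first step gives "EROQNibG", and the second then gives "eroqnIBg".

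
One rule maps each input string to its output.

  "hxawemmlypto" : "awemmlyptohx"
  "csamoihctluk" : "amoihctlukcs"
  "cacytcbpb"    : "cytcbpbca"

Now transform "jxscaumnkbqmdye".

Looking at the pairs, the operation is to move the first 2 characters to the end (rotate left by 2).
"jxscaumnkbqmdye" → "scaumnkbqmdyejx".

scaumnkbqmdyejx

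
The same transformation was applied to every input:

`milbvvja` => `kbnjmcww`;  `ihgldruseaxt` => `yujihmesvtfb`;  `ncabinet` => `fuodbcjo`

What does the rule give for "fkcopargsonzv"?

awgldpqbshtpo

In each case the input is transformed by: move the last 2 characters to the front (rotate right by 2), then shift every letter 1 place forward in the alphabet (wrapping around).
Starting from "fkcopargsonzv": after the first operation, "zvfkcopargson"; after the second, "awgldpqbshtpo".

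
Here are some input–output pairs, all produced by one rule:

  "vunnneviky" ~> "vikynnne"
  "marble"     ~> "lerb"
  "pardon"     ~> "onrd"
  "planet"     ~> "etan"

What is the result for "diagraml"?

amlagr

The transformation: delete the first 2 characters, then swap the front and back halves of the string.
Working it through for "diagraml": intermediate "agraml", final "amlagr".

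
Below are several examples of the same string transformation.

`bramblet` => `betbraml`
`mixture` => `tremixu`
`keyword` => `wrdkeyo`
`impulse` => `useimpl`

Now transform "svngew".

newsvg

The rule is to move the last 3 characters to the front (rotate right by 3), then swap the first and last characters.
"svngew" → "gewsvn" → "newsvg".
(Check on "impulse": → "lseimpu" → "useimpl" ✓)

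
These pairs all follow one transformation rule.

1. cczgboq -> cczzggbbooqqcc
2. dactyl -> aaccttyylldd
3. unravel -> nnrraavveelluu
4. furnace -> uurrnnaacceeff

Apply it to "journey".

oouurrnneeyyjj

Each output is the input with this applied: move the first character to the end, then double every character.
For "journey" the result is "oouurrnneeyyjj".
(Check on "dactyl": → "actyld" → "aaccttyylldd" ✓)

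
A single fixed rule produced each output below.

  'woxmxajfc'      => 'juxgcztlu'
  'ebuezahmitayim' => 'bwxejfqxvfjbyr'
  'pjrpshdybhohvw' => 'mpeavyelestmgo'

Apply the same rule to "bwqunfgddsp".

Looking at the pairs, the operation is to shift every letter 3 places backward in the alphabet (wrapping around), then move the first 3 characters to the end (rotate left by 3).
"bwqunfgddsp" → "ytnrkcdaapm" → "rkcdaapmytn".

rkcdaapmytn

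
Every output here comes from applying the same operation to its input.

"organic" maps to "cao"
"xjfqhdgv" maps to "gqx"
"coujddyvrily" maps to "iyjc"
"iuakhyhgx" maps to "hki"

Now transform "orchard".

Each output is the input with this applied: keep one character in every 3, starting at position 1 (positions 1st, 4th, 7th, ...), then reverse the string.
Applying both steps to "orchard": "ohd", then "dho".

dho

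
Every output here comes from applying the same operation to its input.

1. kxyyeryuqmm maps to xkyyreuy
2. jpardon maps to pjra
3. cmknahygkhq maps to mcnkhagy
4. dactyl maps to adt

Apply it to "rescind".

The transformation: swap each adjacent pair of characters (1↔2, 3↔4, ...), then delete the last 3 characters.
Working it through for "rescind": intermediate "ercsnid", final "ercs".

ercs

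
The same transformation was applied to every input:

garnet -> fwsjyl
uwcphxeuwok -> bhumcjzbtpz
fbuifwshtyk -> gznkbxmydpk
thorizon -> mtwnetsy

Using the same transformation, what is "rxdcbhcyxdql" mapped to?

What's happening: shift every letter 5 places forward in the alphabet (wrapping around), then move the first character to the end.
Applying both steps to "rxdcbhcyxdql": "wcihgmhdcivq", then "cihgmhdcivqw".
(Check on "uwcphxeuwok": → "zbhumcjzbtp" → "bhumcjzbtpz" ✓)

cihgmhdcivqw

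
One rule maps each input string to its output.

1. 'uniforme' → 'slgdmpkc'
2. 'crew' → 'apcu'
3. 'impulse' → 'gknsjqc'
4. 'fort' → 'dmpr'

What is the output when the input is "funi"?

dslg

In each case the input is transformed by: shift every letter 2 places backward in the alphabet (wrapping around).
So "funi" becomes "dslg".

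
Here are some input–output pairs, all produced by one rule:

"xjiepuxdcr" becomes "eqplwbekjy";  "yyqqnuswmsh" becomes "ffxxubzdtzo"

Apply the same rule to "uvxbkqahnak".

bceirxhouhr

The rule is to shift every letter 7 places forward in the alphabet (wrapping around).
For "uvxbkqahnak" the result is "bceirxhouhr".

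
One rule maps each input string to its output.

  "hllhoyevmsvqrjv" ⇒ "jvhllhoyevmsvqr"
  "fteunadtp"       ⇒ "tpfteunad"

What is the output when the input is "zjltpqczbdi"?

The transformation: move the last 2 characters to the front (rotate right by 2).
So "zjltpqczbdi" becomes "dizjltpqczb".

dizjltpqczb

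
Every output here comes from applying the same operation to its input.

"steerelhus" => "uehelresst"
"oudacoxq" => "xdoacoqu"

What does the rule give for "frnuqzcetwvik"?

invuwqtzecfkr

In each case the input is transformed by: take characters alternately from the front and the back (1st, last, 2nd, 2nd-last, ...), then move the first 3 characters to the end (rotate left by 3).
"frnuqzcetwvik" → "fkrinvuwqtzec" → "invuwqtzecfkr".
(Check on "steerelhus": → "sstuehelre" → "uehelresst" ✓)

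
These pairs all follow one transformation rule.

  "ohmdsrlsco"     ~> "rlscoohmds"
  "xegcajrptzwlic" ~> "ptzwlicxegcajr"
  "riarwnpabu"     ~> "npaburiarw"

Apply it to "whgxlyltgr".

In each case the input is transformed by: swap the front and back halves of the string.
On "whgxlyltgr" that produces "yltgrwhgxl".

yltgrwhgxl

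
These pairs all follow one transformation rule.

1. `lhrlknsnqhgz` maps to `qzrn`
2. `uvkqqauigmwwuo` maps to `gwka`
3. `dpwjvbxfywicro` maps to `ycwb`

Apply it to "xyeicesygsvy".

The transformation: keep one character in every 3, starting at position 3 (positions 3rd, 6th, 9th, ...), then swap the front and back halves of the string.
"xyeicesygsvy" → "gyee".

gyee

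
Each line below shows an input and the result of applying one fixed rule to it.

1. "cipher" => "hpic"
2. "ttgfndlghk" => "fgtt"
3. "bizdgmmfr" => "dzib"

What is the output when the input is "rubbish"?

bbur

Looking at the pairs, the operation is to reverse the string, then keep only the last 4 characters.
Starting from "rubbish": after the first operation, "hsibbur"; after the second, "bbur".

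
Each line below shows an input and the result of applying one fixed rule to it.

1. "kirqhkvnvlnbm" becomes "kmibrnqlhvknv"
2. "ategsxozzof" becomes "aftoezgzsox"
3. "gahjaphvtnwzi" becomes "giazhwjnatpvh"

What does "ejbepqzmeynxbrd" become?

The rule is to take characters alternately from the front and the back (1st, last, 2nd, 2nd-last, ...).
"ejbepqzmeynxbrd" → "edjrbbexpnqyzem".

edjrbbexpnqyzem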